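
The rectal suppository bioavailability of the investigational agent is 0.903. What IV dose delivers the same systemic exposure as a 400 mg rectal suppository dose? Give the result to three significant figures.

D_iv = 361 mg

Systemic exposure from an extravascular dose = F × D_ev, so the equivalent IV dose is F × D_ev.
D_iv = F × D_ev = 0.903 × 400 = 361.2 mg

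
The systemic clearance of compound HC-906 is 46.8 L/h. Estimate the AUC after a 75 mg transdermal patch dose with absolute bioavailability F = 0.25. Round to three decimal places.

AUC_0→∞ = F × Dose / CL
        = 0.25 × 75 / 46.8 = 0.400641 mg/L·h

AUC = 0.401 mg/L·h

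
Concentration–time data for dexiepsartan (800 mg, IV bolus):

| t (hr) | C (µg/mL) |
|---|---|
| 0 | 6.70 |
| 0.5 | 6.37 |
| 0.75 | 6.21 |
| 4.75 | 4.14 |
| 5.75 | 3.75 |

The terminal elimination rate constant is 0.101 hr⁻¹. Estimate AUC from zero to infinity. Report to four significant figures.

Trapezoidal AUC_0→5.75:
  [0→0.5]: (6.70+6.37)/2 × 0.5 = 3.2675
  [0.5→0.75]: (6.37+6.21)/2 × 0.25 = 1.5725
  [0.75→4.75]: (6.21+4.14)/2 × 4 = 20.7
  [4.75→5.75]: (4.14+3.75)/2 × 1 = 3.945
  Sum = 29.485 µg/mL·hr
Extrapolated tail: C_last / k_e = 3.75 / 0.101 = 37.129
AUC_0→∞ = 29.485 + 37.129 = 66.614 µg/mL·hr

AUC = 66.61 µg/mL·hr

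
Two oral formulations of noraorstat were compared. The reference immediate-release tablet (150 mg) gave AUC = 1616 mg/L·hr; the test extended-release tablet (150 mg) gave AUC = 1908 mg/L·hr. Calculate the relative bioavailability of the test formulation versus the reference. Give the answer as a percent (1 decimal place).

F_rel = 118.1%

F_rel = (AUC_test/D_test) / (AUC_ref/D_ref)
      = (1908/150) / (1616/150)
      = 12.72 / 10.7733 = 1.1807 = 118.07%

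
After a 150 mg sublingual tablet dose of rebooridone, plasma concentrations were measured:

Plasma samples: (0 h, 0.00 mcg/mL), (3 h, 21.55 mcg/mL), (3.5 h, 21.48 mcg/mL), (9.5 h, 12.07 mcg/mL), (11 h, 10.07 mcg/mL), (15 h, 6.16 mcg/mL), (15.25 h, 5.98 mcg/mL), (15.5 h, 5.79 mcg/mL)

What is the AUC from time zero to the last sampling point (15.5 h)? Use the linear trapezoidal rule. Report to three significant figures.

Trapezoidal AUC_0→15.5:
  [0→3]: (0.00+21.55)/2 × 3 = 32.325
  [3→3.5]: (21.55+21.48)/2 × 0.5 = 10.7575
  [3.5→9.5]: (21.48+12.07)/2 × 6 = 100.65
  [9.5→11]: (12.07+10.07)/2 × 1.5 = 16.605
  [11→15]: (10.07+6.16)/2 × 4 = 32.46
  [15→15.25]: (6.16+5.98)/2 × 0.25 = 1.5175
  [15.25→15.5]: (5.98+5.79)/2 × 0.25 = 1.47125
  Sum = 195.78625 mcg/mL·h

AUC = 196 mcg/mL·h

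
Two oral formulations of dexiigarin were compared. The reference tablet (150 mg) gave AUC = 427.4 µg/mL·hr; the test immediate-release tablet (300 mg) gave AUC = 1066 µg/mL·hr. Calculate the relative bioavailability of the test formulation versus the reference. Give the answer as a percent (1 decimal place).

F_rel = 124.7%

F_rel = (AUC_test/D_test) / (AUC_ref/D_ref)
      = (1066/300) / (427.4/150)
      = 3.55333 / 2.84933 = 1.2471 = 124.71%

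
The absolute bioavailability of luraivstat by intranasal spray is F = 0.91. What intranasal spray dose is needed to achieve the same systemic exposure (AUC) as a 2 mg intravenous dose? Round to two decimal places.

For equal systemic exposure: F × D_ev = D_iv
D_ev = D_iv / F = 2 / 0.91 = 2.1978 mg

D_intranasal = 2.20 mg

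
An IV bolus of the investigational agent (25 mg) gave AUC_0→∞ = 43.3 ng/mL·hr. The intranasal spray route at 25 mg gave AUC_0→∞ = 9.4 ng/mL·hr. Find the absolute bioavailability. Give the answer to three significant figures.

F = (AUC_ev / D_ev) / (AUC_iv / D_iv)
  = (9.4/25) / (43.3/25)
  = 0.376 / 1.732 = 0.2171

F = 0.217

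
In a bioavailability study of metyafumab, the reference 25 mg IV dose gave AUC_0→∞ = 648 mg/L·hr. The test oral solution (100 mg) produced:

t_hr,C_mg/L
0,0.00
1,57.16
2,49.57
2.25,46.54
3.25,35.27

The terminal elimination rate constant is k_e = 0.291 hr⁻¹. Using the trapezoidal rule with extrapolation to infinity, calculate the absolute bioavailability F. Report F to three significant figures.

Trapezoidal AUC_0→3.25 (oral solution):
  [0→1]: (0.00+57.16)/2 × 1 = 28.58
  [1→2]: (57.16+49.57)/2 × 1 = 53.365
  [2→2.25]: (49.57+46.54)/2 × 0.25 = 12.01375
  [2.25→3.25]: (46.54+35.27)/2 × 1 = 40.905
  Sum = 134.86375 mg/L·hr
Tail: C_last/k_e = 35.27/0.291 = 121.203
AUC_0→∞ (oral solution) = 134.86375 + 121.203 = 256.06675 mg/L·hr
F = (AUC_ev/D_ev)/(AUC_iv/D_iv) = (256.06675/100)/(648/25) = 2.5606675/25.92 = 0.0988

F = 0.0988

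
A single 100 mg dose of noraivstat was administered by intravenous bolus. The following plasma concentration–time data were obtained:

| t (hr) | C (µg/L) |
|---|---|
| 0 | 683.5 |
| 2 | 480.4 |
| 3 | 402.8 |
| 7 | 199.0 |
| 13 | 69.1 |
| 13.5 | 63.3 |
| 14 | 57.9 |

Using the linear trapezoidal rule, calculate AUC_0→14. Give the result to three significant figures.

AUC = 3680 µg/L·hr

Trapezoidal AUC_0→14:
  [0→2]: (683.5+480.4)/2 × 2 = 1163.9
  [2→3]: (480.4+402.8)/2 × 1 = 441.6
  [3→7]: (402.8+199.0)/2 × 4 = 1203.6
  [7→13]: (199.0+69.1)/2 × 6 = 804.3
  [13→13.5]: (69.1+63.3)/2 × 0.5 = 33.1
  [13.5→14]: (63.3+57.9)/2 × 0.5 = 30.3
  Sum = 3676.8 µg/L·hr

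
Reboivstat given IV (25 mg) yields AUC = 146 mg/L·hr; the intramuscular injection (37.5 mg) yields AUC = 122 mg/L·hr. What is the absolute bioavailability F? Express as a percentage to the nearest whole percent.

F = (AUC_ev / D_ev) / (AUC_iv / D_iv)
  = (122/37.5) / (146/25)
  = 3.25333 / 5.84 = 0.5571
  = 55.71%

F = 56%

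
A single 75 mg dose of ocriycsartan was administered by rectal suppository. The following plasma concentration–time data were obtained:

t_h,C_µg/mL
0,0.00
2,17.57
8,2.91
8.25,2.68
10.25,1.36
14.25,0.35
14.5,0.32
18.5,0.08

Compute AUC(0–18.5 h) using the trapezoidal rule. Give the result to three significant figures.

Trapezoidal AUC_0→18.5:
  [0→2]: (0.00+17.57)/2 × 2 = 17.57
  [2→8]: (17.57+2.91)/2 × 6 = 61.44
  [8→8.25]: (2.91+2.68)/2 × 0.25 = 0.69875
  [8.25→10.25]: (2.68+1.36)/2 × 2 = 4.04
  [10.25→14.25]: (1.36+0.35)/2 × 4 = 3.42
  [14.25→14.5]: (0.35+0.32)/2 × 0.25 = 0.08375
  [14.5→18.5]: (0.32+0.08)/2 × 4 = 0.8
  Sum = 88.0525 µg/mL·h

AUC = 88.1 µg/mL·h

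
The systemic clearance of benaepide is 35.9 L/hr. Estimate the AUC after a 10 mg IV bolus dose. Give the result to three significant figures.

AUC = 0.279 mg/L·hr

AUC_0→∞ = Dose_iv / CL
        = 10 / 35.9 = 0.278552 mg/L·hr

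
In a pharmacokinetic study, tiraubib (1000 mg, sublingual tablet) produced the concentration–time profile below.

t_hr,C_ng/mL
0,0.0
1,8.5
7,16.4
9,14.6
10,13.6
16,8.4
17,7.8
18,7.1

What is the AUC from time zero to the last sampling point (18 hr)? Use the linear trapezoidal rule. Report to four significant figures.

Trapezoidal AUC_0→18:
  [0→1]: (0.0+8.5)/2 × 1 = 4.25
  [1→7]: (8.5+16.4)/2 × 6 = 74.7
  [7→9]: (16.4+14.6)/2 × 2 = 31.0
  [9→10]: (14.6+13.6)/2 × 1 = 14.1
  [10→16]: (13.6+8.4)/2 × 6 = 66.0
  [16→17]: (8.4+7.8)/2 × 1 = 8.1
  [17→18]: (7.8+7.1)/2 × 1 = 7.45
  Sum = 205.6 ng/mL·hr

AUC = 205.6 ng/mL·hr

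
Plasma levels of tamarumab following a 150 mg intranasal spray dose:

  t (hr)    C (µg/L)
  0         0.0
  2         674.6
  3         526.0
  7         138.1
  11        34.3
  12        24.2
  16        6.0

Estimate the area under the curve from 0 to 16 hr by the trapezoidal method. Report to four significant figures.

Trapezoidal AUC_0→16:
  [0→2]: (0.0+674.6)/2 × 2 = 674.6
  [2→3]: (674.6+526.0)/2 × 1 = 600.3
  [3→7]: (526.0+138.1)/2 × 4 = 1328.2
  [7→11]: (138.1+34.3)/2 × 4 = 344.8
  [11→12]: (34.3+24.2)/2 × 1 = 29.25
  [12→16]: (24.2+6.0)/2 × 4 = 60.4
  Sum = 3037.55 µg/L·hr

AUC = 3038 µg/L·hr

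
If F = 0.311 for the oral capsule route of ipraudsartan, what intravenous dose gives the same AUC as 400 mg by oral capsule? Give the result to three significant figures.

D_iv = 124 mg

Systemic exposure from an extravascular dose = F × D_ev, so the equivalent IV dose is F × D_ev.
D_iv = F × D_ev = 0.311 × 400 = 124.4 mg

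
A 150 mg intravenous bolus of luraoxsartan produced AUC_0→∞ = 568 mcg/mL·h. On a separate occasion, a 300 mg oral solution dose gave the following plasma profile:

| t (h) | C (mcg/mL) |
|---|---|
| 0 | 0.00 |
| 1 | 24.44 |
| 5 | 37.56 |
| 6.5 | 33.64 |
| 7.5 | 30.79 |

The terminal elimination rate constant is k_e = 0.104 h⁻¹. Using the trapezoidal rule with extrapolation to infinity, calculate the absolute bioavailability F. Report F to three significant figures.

F = 0.456

Trapezoidal AUC_0→7.5 (oral solution):
  [0→1]: (0.00+24.44)/2 × 1 = 12.22
  [1→5]: (24.44+37.56)/2 × 4 = 124.0
  [5→6.5]: (37.56+33.64)/2 × 1.5 = 53.4
  [6.5→7.5]: (33.64+30.79)/2 × 1 = 32.215
  Sum = 221.835 mcg/mL·h
Tail: C_last/k_e = 30.79/0.104 = 296.058
AUC_0→∞ (oral solution) = 221.835 + 296.058 = 517.893 mcg/mL·h
F = (AUC_ev/D_ev)/(AUC_iv/D_iv) = (517.893/300)/(568/150) = 1.72631/3.78667 = 0.4559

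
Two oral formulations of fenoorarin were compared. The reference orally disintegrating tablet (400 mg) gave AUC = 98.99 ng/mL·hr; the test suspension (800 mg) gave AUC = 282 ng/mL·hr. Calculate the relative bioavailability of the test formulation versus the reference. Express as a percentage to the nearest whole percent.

F_rel = 142%

F_rel = (AUC_test/D_test) / (AUC_ref/D_ref)
      = (282/800) / (98.99/400)
      = 0.3525 / 0.247475 = 1.4244 = 142.44%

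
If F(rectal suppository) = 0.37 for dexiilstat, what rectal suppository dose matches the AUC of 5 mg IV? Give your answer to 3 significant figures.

For equal systemic exposure: F × D_ev = D_iv
D_ev = D_iv / F = 5 / 0.37 = 13.5135 mg

D_rectal = 13.5 mg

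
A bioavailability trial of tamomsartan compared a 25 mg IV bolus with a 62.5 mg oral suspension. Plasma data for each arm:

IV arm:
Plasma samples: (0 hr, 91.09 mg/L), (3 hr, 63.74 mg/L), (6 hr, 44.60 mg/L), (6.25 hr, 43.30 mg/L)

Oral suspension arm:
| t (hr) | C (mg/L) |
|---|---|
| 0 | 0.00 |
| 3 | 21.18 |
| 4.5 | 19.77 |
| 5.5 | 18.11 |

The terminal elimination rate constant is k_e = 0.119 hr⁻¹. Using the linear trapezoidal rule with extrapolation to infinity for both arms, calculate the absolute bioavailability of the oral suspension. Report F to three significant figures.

F = 0.121

Trapezoidal AUC_0→6.25 (IV):
  [0→3]: (91.09+63.74)/2 × 3 = 232.245
  [3→6]: (63.74+44.60)/2 × 3 = 162.51
  [6→6.25]: (44.60+43.30)/2 × 0.25 = 10.9875
  Sum = 405.7425 mg/L·hr
IV tail: 43.30/0.119 = 363.866; AUC_iv,0→∞ = 405.7425 + 363.866 = 769.6085 mg/L·hr
Trapezoidal AUC_0→5.5 (oral suspension):
  [0→3]: (0.00+21.18)/2 × 3 = 31.77
  [3→4.5]: (21.18+19.77)/2 × 1.5 = 30.7125
  [4.5→5.5]: (19.77+18.11)/2 × 1 = 18.94
  Sum = 81.4225 mg/L·hr
oral suspension tail: 18.11/0.119 = 152.185; AUC_ev,0→∞ = 81.4225 + 152.185 = 233.6075 mg/L·hr
F = (AUC_ev/D_ev)/(AUC_iv/D_iv) = (233.6075/62.5)/(769.6085/25) = 3.73772/30.78434 = 0.1214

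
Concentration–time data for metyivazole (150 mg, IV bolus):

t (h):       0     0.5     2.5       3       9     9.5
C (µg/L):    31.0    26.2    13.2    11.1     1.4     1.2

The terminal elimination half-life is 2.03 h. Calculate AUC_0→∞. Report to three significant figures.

AUC = 101 µg/L·h

Trapezoidal AUC_0→9.5:
  [0→0.5]: (31.0+26.2)/2 × 0.5 = 14.3
  [0.5→2.5]: (26.2+13.2)/2 × 2 = 39.4
  [2.5→3]: (13.2+11.1)/2 × 0.5 = 6.075
  [3→9]: (11.1+1.4)/2 × 6 = 37.5
  [9→9.5]: (1.4+1.2)/2 × 0.5 = 0.65
  Sum = 97.925 µg/L·h
k_e = ln2 / t½ = 0.693147 / 2.03 = 0.3415 h^-1
Extrapolated tail: C_last / k_e = 1.2 / 0.3415 = 3.514
AUC_0→∞ = 97.925 + 3.514 = 101.439 µg/L·h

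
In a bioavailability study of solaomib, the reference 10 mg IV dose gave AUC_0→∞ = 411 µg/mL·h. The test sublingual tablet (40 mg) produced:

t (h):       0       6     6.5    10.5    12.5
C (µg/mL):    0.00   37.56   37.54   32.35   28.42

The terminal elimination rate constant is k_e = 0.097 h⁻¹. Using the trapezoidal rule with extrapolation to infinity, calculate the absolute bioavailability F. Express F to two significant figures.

Trapezoidal AUC_0→12.5 (sublingual tablet):
  [0→6]: (0.00+37.56)/2 × 6 = 112.68
  [6→6.5]: (37.56+37.54)/2 × 0.5 = 18.775
  [6.5→10.5]: (37.54+32.35)/2 × 4 = 139.78
  [10.5→12.5]: (32.35+28.42)/2 × 2 = 60.77
  Sum = 332.005 µg/mL·h
Tail: C_last/k_e = 28.42/0.097 = 292.990
AUC_0→∞ (sublingual tablet) = 332.005 + 292.990 = 624.995 µg/mL·h
F = (AUC_ev/D_ev)/(AUC_iv/D_iv) = (624.995/40)/(411/10) = 15.624875/41.1 = 0.3802

F = 0.38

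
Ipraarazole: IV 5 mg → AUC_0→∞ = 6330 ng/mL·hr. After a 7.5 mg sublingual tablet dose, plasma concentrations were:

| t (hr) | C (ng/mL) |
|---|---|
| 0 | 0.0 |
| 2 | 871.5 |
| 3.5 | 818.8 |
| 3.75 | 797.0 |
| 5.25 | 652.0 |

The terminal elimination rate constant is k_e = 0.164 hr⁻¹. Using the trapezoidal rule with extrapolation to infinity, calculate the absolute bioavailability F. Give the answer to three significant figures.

F = 0.780

Trapezoidal AUC_0→5.25 (sublingual tablet):
  [0→2]: (0.0+871.5)/2 × 2 = 871.5
  [2→3.5]: (871.5+818.8)/2 × 1.5 = 1267.725
  [3.5→3.75]: (818.8+797.0)/2 × 0.25 = 201.975
  [3.75→5.25]: (797.0+652.0)/2 × 1.5 = 1086.75
  Sum = 3427.95 ng/mL·hr
Tail: C_last/k_e = 652.0/0.164 = 3975.610
AUC_0→∞ (sublingual tablet) = 3427.95 + 3975.610 = 7403.56 ng/mL·hr
F = (AUC_ev/D_ev)/(AUC_iv/D_iv) = (7403.56/7.5)/(6330/5) = 987.141/1266 = 0.7797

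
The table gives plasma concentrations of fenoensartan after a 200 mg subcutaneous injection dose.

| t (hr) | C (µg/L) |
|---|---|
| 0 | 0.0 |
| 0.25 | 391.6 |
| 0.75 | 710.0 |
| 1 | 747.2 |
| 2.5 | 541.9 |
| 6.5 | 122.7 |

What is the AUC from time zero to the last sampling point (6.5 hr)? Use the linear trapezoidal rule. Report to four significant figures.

Trapezoidal AUC_0→6.5:
  [0→0.25]: (0.0+391.6)/2 × 0.25 = 48.95
  [0.25→0.75]: (391.6+710.0)/2 × 0.5 = 275.4
  [0.75→1]: (710.0+747.2)/2 × 0.25 = 182.15
  [1→2.5]: (747.2+541.9)/2 × 1.5 = 966.825
  [2.5→6.5]: (541.9+122.7)/2 × 4 = 1329.2
  Sum = 2802.525 µg/L·hr

AUC = 2803 µg/L·hr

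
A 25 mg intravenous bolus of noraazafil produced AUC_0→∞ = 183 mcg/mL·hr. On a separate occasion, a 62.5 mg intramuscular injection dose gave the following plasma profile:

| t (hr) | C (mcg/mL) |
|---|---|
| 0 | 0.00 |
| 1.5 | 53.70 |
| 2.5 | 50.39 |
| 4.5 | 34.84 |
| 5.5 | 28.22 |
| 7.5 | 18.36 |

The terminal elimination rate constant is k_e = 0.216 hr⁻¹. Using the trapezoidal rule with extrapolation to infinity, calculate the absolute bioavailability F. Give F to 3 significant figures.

F = 0.745

Trapezoidal AUC_0→7.5 (intramuscular injection):
  [0→1.5]: (0.00+53.70)/2 × 1.5 = 40.275
  [1.5→2.5]: (53.70+50.39)/2 × 1 = 52.045
  [2.5→4.5]: (50.39+34.84)/2 × 2 = 85.23
  [4.5→5.5]: (34.84+28.22)/2 × 1 = 31.53
  [5.5→7.5]: (28.22+18.36)/2 × 2 = 46.58
  Sum = 255.66 mcg/mL·hr
Tail: C_last/k_e = 18.36/0.216 = 85.000
AUC_0→∞ (intramuscular injection) = 255.66 + 85.000 = 340.66 mcg/mL·hr
F = (AUC_ev/D_ev)/(AUC_iv/D_iv) = (340.66/62.5)/(183/25) = 5.45056/7.32 = 0.7446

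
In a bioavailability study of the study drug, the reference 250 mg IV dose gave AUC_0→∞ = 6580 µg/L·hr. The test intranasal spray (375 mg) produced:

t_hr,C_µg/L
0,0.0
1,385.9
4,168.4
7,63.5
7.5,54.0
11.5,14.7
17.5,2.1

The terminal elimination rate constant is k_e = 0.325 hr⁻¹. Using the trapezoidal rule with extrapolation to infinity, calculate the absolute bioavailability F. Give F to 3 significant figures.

Trapezoidal AUC_0→17.5 (intranasal spray):
  [0→1]: (0.0+385.9)/2 × 1 = 192.95
  [1→4]: (385.9+168.4)/2 × 3 = 831.45
  [4→7]: (168.4+63.5)/2 × 3 = 347.85
  [7→7.5]: (63.5+54.0)/2 × 0.5 = 29.375
  [7.5→11.5]: (54.0+14.7)/2 × 4 = 137.4
  [11.5→17.5]: (14.7+2.1)/2 × 6 = 50.4
  Sum = 1589.425 µg/L·hr
Tail: C_last/k_e = 2.1/0.325 = 6.462
AUC_0→∞ (intranasal spray) = 1589.425 + 6.462 = 1595.887 µg/L·hr
F = (AUC_ev/D_ev)/(AUC_iv/D_iv) = (1595.887/375)/(6580/250) = 4.2557/26.32 = 0.1617

F = 0.162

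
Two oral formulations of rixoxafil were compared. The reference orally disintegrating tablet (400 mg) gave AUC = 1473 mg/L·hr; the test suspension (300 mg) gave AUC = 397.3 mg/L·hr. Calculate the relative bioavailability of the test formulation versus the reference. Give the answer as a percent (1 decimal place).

F_rel = (AUC_test/D_test) / (AUC_ref/D_ref)
      = (397.3/300) / (1473/400)
      = 1.32433 / 3.6825 = 0.3596 = 35.96%

F_rel = 36.0%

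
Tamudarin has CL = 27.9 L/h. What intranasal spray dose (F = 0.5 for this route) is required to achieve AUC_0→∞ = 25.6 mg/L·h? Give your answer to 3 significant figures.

Dose = 1430 mg

Dose = CL × AUC_0→∞ / F
     = 27.9 × 25.6 / 0.5 = 1428.48 mg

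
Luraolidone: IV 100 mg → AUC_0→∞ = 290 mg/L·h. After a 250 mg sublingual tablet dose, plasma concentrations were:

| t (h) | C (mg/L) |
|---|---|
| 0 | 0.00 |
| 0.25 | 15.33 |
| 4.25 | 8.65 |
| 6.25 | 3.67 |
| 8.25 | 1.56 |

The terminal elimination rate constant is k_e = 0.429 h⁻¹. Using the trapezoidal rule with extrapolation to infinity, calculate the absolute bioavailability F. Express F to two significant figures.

Trapezoidal AUC_0→8.25 (sublingual tablet):
  [0→0.25]: (0.00+15.33)/2 × 0.25 = 1.91625
  [0.25→4.25]: (15.33+8.65)/2 × 4 = 47.96
  [4.25→6.25]: (8.65+3.67)/2 × 2 = 12.32
  [6.25→8.25]: (3.67+1.56)/2 × 2 = 5.23
  Sum = 67.42625 mg/L·h
Tail: C_last/k_e = 1.56/0.429 = 3.636
AUC_0→∞ (sublingual tablet) = 67.42625 + 3.636 = 71.06225 mg/L·h
F = (AUC_ev/D_ev)/(AUC_iv/D_iv) = (71.06225/250)/(290/100) = 0.284249/2.9 = 0.0980

F = 0.098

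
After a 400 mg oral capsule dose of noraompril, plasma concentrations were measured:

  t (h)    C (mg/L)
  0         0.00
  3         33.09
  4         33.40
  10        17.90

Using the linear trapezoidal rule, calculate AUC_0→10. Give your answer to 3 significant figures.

Trapezoidal AUC_0→10:
  [0→3]: (0.00+33.09)/2 × 3 = 49.635
  [3→4]: (33.09+33.40)/2 × 1 = 33.245
  [4→10]: (33.40+17.90)/2 × 6 = 153.9
  Sum = 236.78 mg/L·h

AUC = 237 mg/L·h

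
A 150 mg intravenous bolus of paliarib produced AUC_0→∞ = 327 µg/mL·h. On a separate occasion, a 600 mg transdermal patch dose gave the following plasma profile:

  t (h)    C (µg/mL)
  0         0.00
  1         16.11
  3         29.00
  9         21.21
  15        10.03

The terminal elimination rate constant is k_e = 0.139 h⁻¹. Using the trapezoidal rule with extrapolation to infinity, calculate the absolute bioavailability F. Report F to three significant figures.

F = 0.283

Trapezoidal AUC_0→15 (transdermal patch):
  [0→1]: (0.00+16.11)/2 × 1 = 8.055
  [1→3]: (16.11+29.00)/2 × 2 = 45.11
  [3→9]: (29.00+21.21)/2 × 6 = 150.63
  [9→15]: (21.21+10.03)/2 × 6 = 93.72
  Sum = 297.515 µg/mL·h
Tail: C_last/k_e = 10.03/0.139 = 72.158
AUC_0→∞ (transdermal patch) = 297.515 + 72.158 = 369.673 µg/mL·h
F = (AUC_ev/D_ev)/(AUC_iv/D_iv) = (369.673/600)/(327/150) = 0.616122/2.18 = 0.2826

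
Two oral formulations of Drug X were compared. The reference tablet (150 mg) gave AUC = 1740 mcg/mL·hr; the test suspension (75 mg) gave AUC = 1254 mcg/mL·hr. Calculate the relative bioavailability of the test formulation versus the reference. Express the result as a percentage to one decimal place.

F_rel = 144.1%

F_rel = (AUC_test/D_test) / (AUC_ref/D_ref)
      = (1254/75) / (1740/150)
      = 16.72 / 11.6 = 1.4414 = 144.14%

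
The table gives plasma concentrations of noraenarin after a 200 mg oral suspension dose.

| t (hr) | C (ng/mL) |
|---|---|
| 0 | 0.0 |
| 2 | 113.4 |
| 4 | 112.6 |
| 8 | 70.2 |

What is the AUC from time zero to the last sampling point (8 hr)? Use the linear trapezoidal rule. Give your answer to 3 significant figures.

Trapezoidal AUC_0→8:
  [0→2]: (0.0+113.4)/2 × 2 = 113.4
  [2→4]: (113.4+112.6)/2 × 2 = 226.0
  [4→8]: (112.6+70.2)/2 × 4 = 365.6
  Sum = 705.0 ng/mL·hr

AUC = 705 ng/mL·hr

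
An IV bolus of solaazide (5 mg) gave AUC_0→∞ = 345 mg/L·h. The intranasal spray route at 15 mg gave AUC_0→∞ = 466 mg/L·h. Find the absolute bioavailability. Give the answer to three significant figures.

F = 0.450

F = (AUC_ev / D_ev) / (AUC_iv / D_iv)
  = (466/15) / (345/5)
  = 31.0667 / 69 = 0.4502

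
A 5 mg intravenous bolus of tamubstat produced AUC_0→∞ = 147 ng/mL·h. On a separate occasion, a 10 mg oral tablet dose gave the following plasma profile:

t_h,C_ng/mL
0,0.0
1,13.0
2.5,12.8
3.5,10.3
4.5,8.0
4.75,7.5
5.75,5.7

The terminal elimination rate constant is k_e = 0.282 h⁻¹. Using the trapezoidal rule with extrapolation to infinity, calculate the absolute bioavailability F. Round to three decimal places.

F = 0.256

Trapezoidal AUC_0→5.75 (oral tablet):
  [0→1]: (0.0+13.0)/2 × 1 = 6.5
  [1→2.5]: (13.0+12.8)/2 × 1.5 = 19.35
  [2.5→3.5]: (12.8+10.3)/2 × 1 = 11.55
  [3.5→4.5]: (10.3+8.0)/2 × 1 = 9.15
  [4.5→4.75]: (8.0+7.5)/2 × 0.25 = 1.9375
  [4.75→5.75]: (7.5+5.7)/2 × 1 = 6.6
  Sum = 55.0875 ng/mL·h
Tail: C_last/k_e = 5.7/0.282 = 20.213
AUC_0→∞ (oral tablet) = 55.0875 + 20.213 = 75.3005 ng/mL·h
F = (AUC_ev/D_ev)/(AUC_iv/D_iv) = (75.3005/10)/(147/5) = 7.53005/29.4 = 0.2561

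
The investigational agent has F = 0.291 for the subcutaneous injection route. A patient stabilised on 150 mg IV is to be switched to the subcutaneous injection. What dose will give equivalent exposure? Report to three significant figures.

For equal systemic exposure: F × D_ev = D_iv
D_ev = D_iv / F = 150 / 0.291 = 515.464 mg

D_subcutaneous = 515 mg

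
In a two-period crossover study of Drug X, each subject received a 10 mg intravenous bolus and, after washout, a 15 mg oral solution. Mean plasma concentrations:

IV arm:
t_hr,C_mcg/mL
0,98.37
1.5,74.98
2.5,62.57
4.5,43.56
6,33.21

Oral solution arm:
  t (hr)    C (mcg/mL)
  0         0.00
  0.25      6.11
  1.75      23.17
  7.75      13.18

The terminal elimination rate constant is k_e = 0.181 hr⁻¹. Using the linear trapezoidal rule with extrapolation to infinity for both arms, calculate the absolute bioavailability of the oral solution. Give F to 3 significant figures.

Trapezoidal AUC_0→6 (IV):
  [0→1.5]: (98.37+74.98)/2 × 1.5 = 130.0125
  [1.5→2.5]: (74.98+62.57)/2 × 1 = 68.775
  [2.5→4.5]: (62.57+43.56)/2 × 2 = 106.13
  [4.5→6]: (43.56+33.21)/2 × 1.5 = 57.5775
  Sum = 362.495 mcg/mL·hr
IV tail: 33.21/0.181 = 183.481; AUC_iv,0→∞ = 362.495 + 183.481 = 545.976 mcg/mL·hr
Trapezoidal AUC_0→7.75 (oral solution):
  [0→0.25]: (0.00+6.11)/2 × 0.25 = 0.76375
  [0.25→1.75]: (6.11+23.17)/2 × 1.5 = 21.96
  [1.75→7.75]: (23.17+13.18)/2 × 6 = 109.05
  Sum = 131.77375 mcg/mL·hr
oral solution tail: 13.18/0.181 = 72.818; AUC_ev,0→∞ = 131.77375 + 72.818 = 204.59175 mcg/mL·hr
F = (AUC_ev/D_ev)/(AUC_iv/D_iv) = (204.59175/15)/(545.976/10) = 13.63945/54.5976 = 0.2498

F = 0.250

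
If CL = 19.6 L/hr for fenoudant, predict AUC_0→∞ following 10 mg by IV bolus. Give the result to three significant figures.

AUC_0→∞ = Dose_iv / CL
        = 10 / 19.6 = 0.510204 mg/L·hr

AUC = 0.510 mg/L·hr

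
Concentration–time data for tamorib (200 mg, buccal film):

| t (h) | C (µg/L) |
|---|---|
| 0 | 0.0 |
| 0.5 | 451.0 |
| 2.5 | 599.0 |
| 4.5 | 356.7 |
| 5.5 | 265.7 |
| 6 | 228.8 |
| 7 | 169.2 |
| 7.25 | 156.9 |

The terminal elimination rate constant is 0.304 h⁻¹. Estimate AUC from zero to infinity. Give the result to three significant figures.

Trapezoidal AUC_0→7.25:
  [0→0.5]: (0.0+451.0)/2 × 0.5 = 112.75
  [0.5→2.5]: (451.0+599.0)/2 × 2 = 1050.0
  [2.5→4.5]: (599.0+356.7)/2 × 2 = 955.7
  [4.5→5.5]: (356.7+265.7)/2 × 1 = 311.2
  [5.5→6]: (265.7+228.8)/2 × 0.5 = 123.625
  [6→7]: (228.8+169.2)/2 × 1 = 199.0
  [7→7.25]: (169.2+156.9)/2 × 0.25 = 40.7625
  Sum = 2793.0375 µg/L·h
Extrapolated tail: C_last / k_e = 156.9 / 0.304 = 516.118
AUC_0→∞ = 2793.0375 + 516.118 = 3309.1555 µg/L·h

AUC = 3310 µg/L·h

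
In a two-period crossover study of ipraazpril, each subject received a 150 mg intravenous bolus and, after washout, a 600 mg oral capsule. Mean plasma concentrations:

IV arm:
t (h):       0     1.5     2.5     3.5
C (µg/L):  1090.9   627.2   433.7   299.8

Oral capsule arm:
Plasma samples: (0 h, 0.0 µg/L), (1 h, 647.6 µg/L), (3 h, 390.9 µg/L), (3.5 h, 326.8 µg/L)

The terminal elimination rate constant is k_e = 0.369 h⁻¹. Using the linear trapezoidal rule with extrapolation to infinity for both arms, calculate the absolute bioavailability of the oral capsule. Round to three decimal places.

F = 0.202

Trapezoidal AUC_0→3.5 (IV):
  [0→1.5]: (1090.9+627.2)/2 × 1.5 = 1288.575
  [1.5→2.5]: (627.2+433.7)/2 × 1 = 530.45
  [2.5→3.5]: (433.7+299.8)/2 × 1 = 366.75
  Sum = 2185.775 µg/L·h
IV tail: 299.8/0.369 = 812.466; AUC_iv,0→∞ = 2185.775 + 812.466 = 2998.241 µg/L·h
Trapezoidal AUC_0→3.5 (oral capsule):
  [0→1]: (0.0+647.6)/2 × 1 = 323.8
  [1→3]: (647.6+390.9)/2 × 2 = 1038.5
  [3→3.5]: (390.9+326.8)/2 × 0.5 = 179.425
  Sum = 1541.725 µg/L·h
oral capsule tail: 326.8/0.369 = 885.637; AUC_ev,0→∞ = 1541.725 + 885.637 = 2427.362 µg/L·h
F = (AUC_ev/D_ev)/(AUC_iv/D_iv) = (2427.362/600)/(2998.241/150) = 4.0456/19.9883 = 0.2024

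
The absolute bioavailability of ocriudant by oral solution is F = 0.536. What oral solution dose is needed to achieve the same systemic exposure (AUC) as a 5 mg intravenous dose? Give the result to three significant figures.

D_oral = 9.33 mg

For equal systemic exposure: F × D_ev = D_iv
D_ev = D_iv / F = 5 / 0.536 = 9.32836 mg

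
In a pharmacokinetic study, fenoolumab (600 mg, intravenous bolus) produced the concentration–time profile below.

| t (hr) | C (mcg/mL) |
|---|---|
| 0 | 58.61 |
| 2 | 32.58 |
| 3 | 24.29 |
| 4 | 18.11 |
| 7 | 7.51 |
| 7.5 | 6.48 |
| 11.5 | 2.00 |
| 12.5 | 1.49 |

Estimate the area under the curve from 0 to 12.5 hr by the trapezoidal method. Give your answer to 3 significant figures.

AUC = 201 mcg/mL·hr

Trapezoidal AUC_0→12.5:
  [0→2]: (58.61+32.58)/2 × 2 = 91.19
  [2→3]: (32.58+24.29)/2 × 1 = 28.435
  [3→4]: (24.29+18.11)/2 × 1 = 21.2
  [4→7]: (18.11+7.51)/2 × 3 = 38.43
  [7→7.5]: (7.51+6.48)/2 × 0.5 = 3.4975
  [7.5→11.5]: (6.48+2.00)/2 × 4 = 16.96
  [11.5→12.5]: (2.00+1.49)/2 × 1 = 1.745
  Sum = 201.4575 mcg/mL·hr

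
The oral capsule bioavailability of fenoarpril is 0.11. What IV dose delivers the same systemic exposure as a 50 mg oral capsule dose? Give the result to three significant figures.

Systemic exposure from an extravascular dose = F × D_ev, so the equivalent IV dose is F × D_ev.
D_iv = F × D_ev = 0.11 × 50 = 5.5 mg

D_iv = 5.50 mg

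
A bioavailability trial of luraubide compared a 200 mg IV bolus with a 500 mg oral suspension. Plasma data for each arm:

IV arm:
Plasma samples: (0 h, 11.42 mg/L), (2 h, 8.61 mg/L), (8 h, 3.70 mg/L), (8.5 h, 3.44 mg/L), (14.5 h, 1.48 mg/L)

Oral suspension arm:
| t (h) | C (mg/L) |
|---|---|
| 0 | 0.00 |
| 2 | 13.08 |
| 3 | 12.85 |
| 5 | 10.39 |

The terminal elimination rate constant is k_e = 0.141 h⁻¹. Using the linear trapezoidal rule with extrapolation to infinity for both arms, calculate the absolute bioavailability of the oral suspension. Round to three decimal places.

F = 0.586

Trapezoidal AUC_0→14.5 (IV):
  [0→2]: (11.42+8.61)/2 × 2 = 20.03
  [2→8]: (8.61+3.70)/2 × 6 = 36.93
  [8→8.5]: (3.70+3.44)/2 × 0.5 = 1.785
  [8.5→14.5]: (3.44+1.48)/2 × 6 = 14.76
  Sum = 73.505 mg/L·h
IV tail: 1.48/0.141 = 10.496; AUC_iv,0→∞ = 73.505 + 10.496 = 84.001 mg/L·h
Trapezoidal AUC_0→5 (oral suspension):
  [0→2]: (0.00+13.08)/2 × 2 = 13.08
  [2→3]: (13.08+12.85)/2 × 1 = 12.965
  [3→5]: (12.85+10.39)/2 × 2 = 23.24
  Sum = 49.285 mg/L·h
oral suspension tail: 10.39/0.141 = 73.688; AUC_ev,0→∞ = 49.285 + 73.688 = 122.973 mg/L·h
F = (AUC_ev/D_ev)/(AUC_iv/D_iv) = (122.973/500)/(84.001/200) = 0.245946/0.420005 = 0.5856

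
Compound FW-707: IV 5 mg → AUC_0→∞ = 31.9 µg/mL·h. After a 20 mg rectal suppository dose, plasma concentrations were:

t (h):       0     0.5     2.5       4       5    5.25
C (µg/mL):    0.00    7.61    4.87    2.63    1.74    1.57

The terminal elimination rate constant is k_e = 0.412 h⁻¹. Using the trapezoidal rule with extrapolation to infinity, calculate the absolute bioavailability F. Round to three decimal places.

Trapezoidal AUC_0→5.25 (rectal suppository):
  [0→0.5]: (0.00+7.61)/2 × 0.5 = 1.9025
  [0.5→2.5]: (7.61+4.87)/2 × 2 = 12.48
  [2.5→4]: (4.87+2.63)/2 × 1.5 = 5.625
  [4→5]: (2.63+1.74)/2 × 1 = 2.185
  [5→5.25]: (1.74+1.57)/2 × 0.25 = 0.41375
  Sum = 22.60625 µg/mL·h
Tail: C_last/k_e = 1.57/0.412 = 3.811
AUC_0→∞ (rectal suppository) = 22.60625 + 3.811 = 26.41725 µg/mL·h
F = (AUC_ev/D_ev)/(AUC_iv/D_iv) = (26.41725/20)/(31.9/5) = 1.3208625/6.38 = 0.2070

F = 0.207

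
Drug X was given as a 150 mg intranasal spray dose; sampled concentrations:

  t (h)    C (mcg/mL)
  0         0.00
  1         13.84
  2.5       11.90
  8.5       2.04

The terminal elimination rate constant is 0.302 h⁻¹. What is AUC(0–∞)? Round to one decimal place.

AUC = 74.8 mcg/mL·h

Trapezoidal AUC_0→8.5:
  [0→1]: (0.00+13.84)/2 × 1 = 6.92
  [1→2.5]: (13.84+11.90)/2 × 1.5 = 19.305
  [2.5→8.5]: (11.90+2.04)/2 × 6 = 41.82
  Sum = 68.045 mcg/mL·h
Extrapolated tail: C_last / k_e = 2.04 / 0.302 = 6.755
AUC_0→∞ = 68.045 + 6.755 = 74.8 mcg/mL·h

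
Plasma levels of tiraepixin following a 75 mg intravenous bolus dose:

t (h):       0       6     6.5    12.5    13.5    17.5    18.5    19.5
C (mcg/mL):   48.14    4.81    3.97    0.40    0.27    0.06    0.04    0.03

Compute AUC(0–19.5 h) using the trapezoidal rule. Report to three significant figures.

AUC = 175 mcg/mL·h

Trapezoidal AUC_0→19.5:
  [0→6]: (48.14+4.81)/2 × 6 = 158.85
  [6→6.5]: (4.81+3.97)/2 × 0.5 = 2.195
  [6.5→12.5]: (3.97+0.40)/2 × 6 = 13.11
  [12.5→13.5]: (0.40+0.27)/2 × 1 = 0.335
  [13.5→17.5]: (0.27+0.06)/2 × 4 = 0.66
  [17.5→18.5]: (0.06+0.04)/2 × 1 = 0.05
  [18.5→19.5]: (0.04+0.03)/2 × 1 = 0.035
  Sum = 175.235 mcg/mL·h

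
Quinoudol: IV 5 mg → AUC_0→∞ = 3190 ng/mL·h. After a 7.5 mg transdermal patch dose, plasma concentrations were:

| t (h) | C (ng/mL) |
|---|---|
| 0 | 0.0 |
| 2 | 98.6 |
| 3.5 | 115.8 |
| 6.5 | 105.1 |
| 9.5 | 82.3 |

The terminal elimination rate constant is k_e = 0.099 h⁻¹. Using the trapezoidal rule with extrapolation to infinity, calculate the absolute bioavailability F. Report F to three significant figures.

F = 0.356

Trapezoidal AUC_0→9.5 (transdermal patch):
  [0→2]: (0.0+98.6)/2 × 2 = 98.6
  [2→3.5]: (98.6+115.8)/2 × 1.5 = 160.8
  [3.5→6.5]: (115.8+105.1)/2 × 3 = 331.35
  [6.5→9.5]: (105.1+82.3)/2 × 3 = 281.1
  Sum = 871.85 ng/mL·h
Tail: C_last/k_e = 82.3/0.099 = 831.313
AUC_0→∞ (transdermal patch) = 871.85 + 831.313 = 1703.163 ng/mL·h
F = (AUC_ev/D_ev)/(AUC_iv/D_iv) = (1703.163/7.5)/(3190/5) = 227.0884/638 = 0.3559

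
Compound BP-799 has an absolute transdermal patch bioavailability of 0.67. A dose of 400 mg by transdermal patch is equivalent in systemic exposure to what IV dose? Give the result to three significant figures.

D_iv = 268 mg

Systemic exposure from an extravascular dose = F × D_ev, so the equivalent IV dose is F × D_ev.
D_iv = F × D_ev = 0.67 × 400 = 268 mg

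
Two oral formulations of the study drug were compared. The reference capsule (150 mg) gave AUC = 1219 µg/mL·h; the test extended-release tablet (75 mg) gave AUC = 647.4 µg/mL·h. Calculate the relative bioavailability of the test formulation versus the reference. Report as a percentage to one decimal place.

F_rel = (AUC_test/D_test) / (AUC_ref/D_ref)
      = (647.4/75) / (1219/150)
      = 8.632 / 8.12667 = 1.0622 = 106.22%

F_rel = 106.2%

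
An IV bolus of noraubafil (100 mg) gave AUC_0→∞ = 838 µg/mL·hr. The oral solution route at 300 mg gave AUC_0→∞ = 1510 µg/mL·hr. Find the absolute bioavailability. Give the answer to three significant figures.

F = 0.601

F = (AUC_ev / D_ev) / (AUC_iv / D_iv)
  = (1510/300) / (838/100)
  = 5.03333 / 8.38 = 0.6006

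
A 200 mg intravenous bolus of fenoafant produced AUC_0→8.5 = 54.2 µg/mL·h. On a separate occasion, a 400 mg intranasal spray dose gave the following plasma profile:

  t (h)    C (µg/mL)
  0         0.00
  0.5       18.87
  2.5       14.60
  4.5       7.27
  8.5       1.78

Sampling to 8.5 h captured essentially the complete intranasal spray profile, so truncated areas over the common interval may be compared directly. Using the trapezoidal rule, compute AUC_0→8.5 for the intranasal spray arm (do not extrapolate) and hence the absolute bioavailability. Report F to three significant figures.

F = 0.721

Trapezoidal AUC_0→8.5 (intranasal spray):
  [0→0.5]: (0.00+18.87)/2 × 0.5 = 4.7175
  [0.5→2.5]: (18.87+14.60)/2 × 2 = 33.47
  [2.5→4.5]: (14.60+7.27)/2 × 2 = 21.87
  [4.5→8.5]: (7.27+1.78)/2 × 4 = 18.1
  Sum = 78.1575 µg/mL·h
F = (AUC_ev/D_ev)/(AUC_iv/D_iv) = (78.1575/400)/(54.2/200) = 0.19539375/0.271 = 0.7210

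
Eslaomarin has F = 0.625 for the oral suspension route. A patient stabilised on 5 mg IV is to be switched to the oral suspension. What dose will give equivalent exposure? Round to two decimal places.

For equal systemic exposure: F × D_ev = D_iv
D_ev = D_iv / F = 5 / 0.625 = 8 mg

D_oral = 8.00 mg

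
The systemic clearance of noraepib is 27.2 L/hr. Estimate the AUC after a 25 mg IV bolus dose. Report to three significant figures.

AUC = 0.919 mg/L·hr

AUC_0→∞ = Dose_iv / CL
        = 25 / 27.2 = 0.919118 mg/L·hr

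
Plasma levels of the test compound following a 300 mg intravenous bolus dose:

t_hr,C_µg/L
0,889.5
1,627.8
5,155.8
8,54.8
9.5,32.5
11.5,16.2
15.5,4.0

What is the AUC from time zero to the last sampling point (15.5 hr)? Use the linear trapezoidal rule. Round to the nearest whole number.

AUC = 2796 µg/L·hr

Trapezoidal AUC_0→15.5:
  [0→1]: (889.5+627.8)/2 × 1 = 758.65
  [1→5]: (627.8+155.8)/2 × 4 = 1567.2
  [5→8]: (155.8+54.8)/2 × 3 = 315.9
  [8→9.5]: (54.8+32.5)/2 × 1.5 = 65.475
  [9.5→11.5]: (32.5+16.2)/2 × 2 = 48.7
  [11.5→15.5]: (16.2+4.0)/2 × 4 = 40.4
  Sum = 2796.325 µg/L·hr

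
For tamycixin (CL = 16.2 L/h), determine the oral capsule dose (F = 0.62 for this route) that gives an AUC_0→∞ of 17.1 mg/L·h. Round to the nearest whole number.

Dose = CL × AUC_0→∞ / F
     = 16.2 × 17.1 / 0.62 = 446.806 mg

Dose = 447 mg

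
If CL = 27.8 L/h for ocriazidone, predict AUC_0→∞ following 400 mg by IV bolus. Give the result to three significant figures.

AUC_0→∞ = Dose_iv / CL
        = 400 / 27.8 = 14.3885 mg/L·h

AUC = 14.4 mg/L·h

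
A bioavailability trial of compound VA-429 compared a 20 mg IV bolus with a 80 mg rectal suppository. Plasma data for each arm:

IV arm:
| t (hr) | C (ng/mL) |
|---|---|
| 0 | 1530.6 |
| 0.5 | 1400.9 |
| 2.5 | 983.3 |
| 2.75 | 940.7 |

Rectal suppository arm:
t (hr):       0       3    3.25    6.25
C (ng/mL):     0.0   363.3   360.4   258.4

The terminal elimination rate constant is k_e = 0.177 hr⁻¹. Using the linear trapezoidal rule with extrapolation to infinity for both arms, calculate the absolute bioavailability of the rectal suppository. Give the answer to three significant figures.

F = 0.0872

Trapezoidal AUC_0→2.75 (IV):
  [0→0.5]: (1530.6+1400.9)/2 × 0.5 = 732.875
  [0.5→2.5]: (1400.9+983.3)/2 × 2 = 2384.2
  [2.5→2.75]: (983.3+940.7)/2 × 0.25 = 240.5
  Sum = 3357.575 ng/mL·hr
IV tail: 940.7/0.177 = 5314.689; AUC_iv,0→∞ = 3357.575 + 5314.689 = 8672.264 ng/mL·hr
Trapezoidal AUC_0→6.25 (rectal suppository):
  [0→3]: (0.0+363.3)/2 × 3 = 544.95
  [3→3.25]: (363.3+360.4)/2 × 0.25 = 90.4625
  [3.25→6.25]: (360.4+258.4)/2 × 3 = 928.2
  Sum = 1563.6125 ng/mL·hr
rectal suppository tail: 258.4/0.177 = 1459.887; AUC_ev,0→∞ = 1563.6125 + 1459.887 = 3023.4995 ng/mL·hr
F = (AUC_ev/D_ev)/(AUC_iv/D_iv) = (3023.4995/80)/(8672.264/20) = 37.7937/433.6132 = 0.0872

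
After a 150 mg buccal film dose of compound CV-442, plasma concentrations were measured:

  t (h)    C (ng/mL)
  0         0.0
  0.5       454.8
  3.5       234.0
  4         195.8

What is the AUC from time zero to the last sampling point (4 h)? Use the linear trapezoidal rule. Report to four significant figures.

Trapezoidal AUC_0→4:
  [0→0.5]: (0.0+454.8)/2 × 0.5 = 113.7
  [0.5→3.5]: (454.8+234.0)/2 × 3 = 1033.2
  [3.5→4]: (234.0+195.8)/2 × 0.5 = 107.45
  Sum = 1254.35 ng/mL·h

AUC = 1254 ng/mL·h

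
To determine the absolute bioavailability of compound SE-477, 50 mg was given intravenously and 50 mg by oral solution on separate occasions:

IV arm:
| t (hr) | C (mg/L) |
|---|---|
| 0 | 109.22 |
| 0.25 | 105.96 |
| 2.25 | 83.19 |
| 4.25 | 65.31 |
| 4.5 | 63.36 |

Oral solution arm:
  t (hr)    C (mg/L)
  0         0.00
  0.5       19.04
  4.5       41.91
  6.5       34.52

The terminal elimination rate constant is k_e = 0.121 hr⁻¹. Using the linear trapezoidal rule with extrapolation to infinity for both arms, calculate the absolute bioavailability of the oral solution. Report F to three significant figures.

Trapezoidal AUC_0→4.5 (IV):
  [0→0.25]: (109.22+105.96)/2 × 0.25 = 26.8975
  [0.25→2.25]: (105.96+83.19)/2 × 2 = 189.15
  [2.25→4.25]: (83.19+65.31)/2 × 2 = 148.5
  [4.25→4.5]: (65.31+63.36)/2 × 0.25 = 16.08375
  Sum = 380.63125 mg/L·hr
IV tail: 63.36/0.121 = 523.636; AUC_iv,0→∞ = 380.63125 + 523.636 = 904.26725 mg/L·hr
Trapezoidal AUC_0→6.5 (oral solution):
  [0→0.5]: (0.00+19.04)/2 × 0.5 = 4.76
  [0.5→4.5]: (19.04+41.91)/2 × 4 = 121.9
  [4.5→6.5]: (41.91+34.52)/2 × 2 = 76.43
  Sum = 203.09 mg/L·hr
oral solution tail: 34.52/0.121 = 285.289; AUC_ev,0→∞ = 203.09 + 285.289 = 488.379 mg/L·hr
F = (AUC_ev/D_ev)/(AUC_iv/D_iv) = (488.379/50)/(904.26725/50) = 9.76758/18.085345 = 0.5401

F = 0.540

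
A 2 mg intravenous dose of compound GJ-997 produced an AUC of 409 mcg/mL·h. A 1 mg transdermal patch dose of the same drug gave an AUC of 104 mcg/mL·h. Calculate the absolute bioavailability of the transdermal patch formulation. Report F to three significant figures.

F = (AUC_ev / D_ev) / (AUC_iv / D_iv)
  = (104/1) / (409/2)
  = 104 / 204.5 = 0.5086

F = 0.509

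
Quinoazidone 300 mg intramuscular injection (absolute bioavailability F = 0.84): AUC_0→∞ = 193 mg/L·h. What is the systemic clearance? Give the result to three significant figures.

CL = F × Dose / AUC_0→∞
   = 0.84 × 300 / 193 = 1.3057 L/h

CL = 1.31 L/h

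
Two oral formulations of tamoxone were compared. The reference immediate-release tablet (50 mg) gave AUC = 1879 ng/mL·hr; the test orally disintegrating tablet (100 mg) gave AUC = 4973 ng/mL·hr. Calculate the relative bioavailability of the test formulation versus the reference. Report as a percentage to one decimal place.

F_rel = 132.3%

F_rel = (AUC_test/D_test) / (AUC_ref/D_ref)
      = (4973/100) / (1879/50)
      = 49.73 / 37.58 = 1.3233 = 132.33%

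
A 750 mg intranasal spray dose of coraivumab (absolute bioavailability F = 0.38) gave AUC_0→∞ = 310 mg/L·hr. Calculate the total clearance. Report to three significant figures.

CL = F × Dose / AUC_0→∞
   = 0.38 × 750 / 310 = 0.919355 L/hr

CL = 0.919 L/hr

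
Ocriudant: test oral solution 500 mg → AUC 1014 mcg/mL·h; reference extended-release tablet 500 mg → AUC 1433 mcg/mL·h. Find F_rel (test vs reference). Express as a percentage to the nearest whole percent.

F_rel = 71%

F_rel = (AUC_test/D_test) / (AUC_ref/D_ref)
      = (1014/500) / (1433/500)
      = 2.028 / 2.866 = 0.7076 = 70.76%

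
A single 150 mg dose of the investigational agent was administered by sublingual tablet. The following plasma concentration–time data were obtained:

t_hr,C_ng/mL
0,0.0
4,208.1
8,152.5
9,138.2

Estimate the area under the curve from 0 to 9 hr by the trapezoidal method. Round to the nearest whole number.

AUC = 1283 ng/mL·hr

Trapezoidal AUC_0→9:
  [0→4]: (0.0+208.1)/2 × 4 = 416.2
  [4→8]: (208.1+152.5)/2 × 4 = 721.2
  [8→9]: (152.5+138.2)/2 × 1 = 145.35
  Sum = 1282.75 ng/mL·hr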